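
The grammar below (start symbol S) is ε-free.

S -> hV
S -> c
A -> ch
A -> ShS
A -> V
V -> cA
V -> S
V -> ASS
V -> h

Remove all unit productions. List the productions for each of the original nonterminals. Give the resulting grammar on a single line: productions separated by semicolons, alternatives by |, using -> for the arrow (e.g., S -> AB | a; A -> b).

Unit productions: A->V, V->S.
Unit pairs (A ⇒* B via units): (A,S), (A,V), (V,S).
S: inherits non-unit rules of {S} → c | hV.
A: inherits non-unit rules of {A, S, V} → ASS | ShS | c | cA | ch | h | hV.
V: inherits non-unit rules of {S, V} → ASS | c | cA | h | hV.

S -> c | hV; A -> c | h | cA | ch | hV | ASS | ShS; V -> c | h | cA | hV | ASS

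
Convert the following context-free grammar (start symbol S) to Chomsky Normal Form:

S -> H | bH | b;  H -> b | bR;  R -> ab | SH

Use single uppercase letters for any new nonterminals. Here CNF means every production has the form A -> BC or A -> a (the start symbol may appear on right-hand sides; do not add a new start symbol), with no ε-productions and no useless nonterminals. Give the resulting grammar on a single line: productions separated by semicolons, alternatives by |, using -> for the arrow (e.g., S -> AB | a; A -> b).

No ε-productions.
After unit-elimination: S -> b | bH | bR; H -> b | bR; R -> SH | ab.
TERM: introduce B -> a, A -> b and substitute in every rule of length ≥2.

S -> b | AH | AR; A -> b; B -> a; H -> b | AR; R -> BA | SH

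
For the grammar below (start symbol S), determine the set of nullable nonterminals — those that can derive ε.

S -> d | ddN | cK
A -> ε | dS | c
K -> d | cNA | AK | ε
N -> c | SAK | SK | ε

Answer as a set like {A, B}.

Directly nullable (have an ε-rule): {A, K, N}.
Not nullable: S — each has a terminal in every rule's right-hand side or depends on a non-nullable symbol.

{A, K, N}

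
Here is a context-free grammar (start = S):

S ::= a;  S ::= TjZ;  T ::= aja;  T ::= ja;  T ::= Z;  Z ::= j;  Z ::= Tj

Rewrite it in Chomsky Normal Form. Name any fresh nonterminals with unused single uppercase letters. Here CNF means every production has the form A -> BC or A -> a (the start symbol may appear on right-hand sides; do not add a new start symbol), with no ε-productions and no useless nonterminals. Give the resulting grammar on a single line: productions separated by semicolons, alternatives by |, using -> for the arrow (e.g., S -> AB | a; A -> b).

No ε-productions.
After unit-elimination: S -> a | TjZ; T -> j | Tj | ja | aja; Z -> j | Tj.
TERM: introduce B -> a, A -> j and substitute in every rule of length ≥2.
BIN: S -> TAZ becomes S -> TC, C -> AZ; T -> BAB becomes T -> BD, D -> AB.

S -> a | TC; A -> j; B -> a; C -> AZ; D -> AB; T -> j | AB | BD | TA; Z -> j | TA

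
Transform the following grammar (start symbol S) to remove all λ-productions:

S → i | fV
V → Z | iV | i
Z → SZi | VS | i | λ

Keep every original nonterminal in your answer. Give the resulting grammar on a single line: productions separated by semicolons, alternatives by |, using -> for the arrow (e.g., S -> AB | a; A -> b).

Nullable set: {V, Z}.
S -> fV: V nullable, giving f | fV.
V -> Z: Z nullable, giving Z.
V -> iV: V nullable, giving i | iV.
Drop Z -> λ.
Z -> SZi: Z nullable, giving SZi | Si.
Z -> VS: V nullable, giving S | VS.
Unchanged (no nullable symbols): S -> i; V -> i; Z -> i.

S -> f | i | fV; V -> Z | i | iV; Z -> S | i | Si | VS | SZi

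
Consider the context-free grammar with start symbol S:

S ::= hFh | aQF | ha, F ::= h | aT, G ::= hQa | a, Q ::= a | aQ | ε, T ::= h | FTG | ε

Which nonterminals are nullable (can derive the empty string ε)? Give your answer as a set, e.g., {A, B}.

Directly nullable (have an ε-rule): {Q, T}.
Not nullable: F, G, S — each has a terminal in every rule's right-hand side or depends on a non-nullable symbol.

{Q, T}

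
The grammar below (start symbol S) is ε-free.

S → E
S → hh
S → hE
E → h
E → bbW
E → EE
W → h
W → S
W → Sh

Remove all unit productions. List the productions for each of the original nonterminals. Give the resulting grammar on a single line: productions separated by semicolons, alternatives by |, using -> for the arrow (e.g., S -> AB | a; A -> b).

S -> h | EE | hE | hh | bbW; E -> h | EE | bbW; W -> h | EE | Sh | hE | hh | bbW

Unit productions: S->E, W->S.
Unit pairs (A ⇒* B via units): (S,E), (W,E), (W,S).
S: inherits non-unit rules of {E, S} → EE | bbW | h | hE | hh.
E: inherits non-unit rules of {E} → EE | bbW | h.
W: inherits non-unit rules of {E, S, W} → EE | Sh | bbW | h | hE | hh.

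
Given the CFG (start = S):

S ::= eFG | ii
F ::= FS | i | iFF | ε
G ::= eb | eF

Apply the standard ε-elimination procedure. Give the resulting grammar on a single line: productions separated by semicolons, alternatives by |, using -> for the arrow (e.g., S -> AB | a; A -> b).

S -> eG | ii | eFG; F -> S | i | FS | iF | iFF; G -> e | eF | eb

Nullable set: {F}.
S -> eFG: F nullable, giving eFG | eG.
Drop F -> ε.
F -> FS: F nullable, giving FS | S.
F -> iFF: F, F nullable, giving i | iF | iFF.
G -> eF: F nullable, giving e | eF.
Unchanged (no nullable symbols): S -> ii; F -> i; G -> eb.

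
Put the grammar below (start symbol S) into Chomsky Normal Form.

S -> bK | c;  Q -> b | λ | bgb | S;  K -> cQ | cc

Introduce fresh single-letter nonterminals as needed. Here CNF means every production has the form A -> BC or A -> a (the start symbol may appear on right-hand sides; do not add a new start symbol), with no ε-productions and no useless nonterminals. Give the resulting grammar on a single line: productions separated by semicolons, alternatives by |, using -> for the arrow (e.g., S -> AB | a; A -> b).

S -> c | BK; A -> c; B -> b; C -> g; D -> CB; K -> c | AA | AQ; Q -> b | c | BD | BK

Nullable: {Q}; after ε-elimination: S -> c | bK; K -> c | cQ | cc; Q -> S | b | bgb.
After unit-elimination: S -> c | bK; K -> c | cQ | cc; Q -> b | c | bK | bgb.
TERM: introduce B -> b, A -> c, C -> g and substitute in every rule of length ≥2.
BIN: Q -> BCB becomes Q -> BD, D -> CB.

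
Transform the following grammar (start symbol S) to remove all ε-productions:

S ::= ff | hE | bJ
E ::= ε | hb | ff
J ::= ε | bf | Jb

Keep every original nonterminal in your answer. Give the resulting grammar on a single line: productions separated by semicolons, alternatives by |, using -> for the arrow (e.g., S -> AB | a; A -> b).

Nullable set: {E, J}.
S -> bJ: J nullable, giving b | bJ.
S -> hE: E nullable, giving h | hE.
Drop E -> ε.
Drop J -> ε.
J -> Jb: J nullable, giving Jb | b.
Unchanged (no nullable symbols): S -> ff; E -> ff; E -> hb; J -> bf.

S -> b | h | bJ | ff | hE; E -> ff | hb; J -> b | Jb | bf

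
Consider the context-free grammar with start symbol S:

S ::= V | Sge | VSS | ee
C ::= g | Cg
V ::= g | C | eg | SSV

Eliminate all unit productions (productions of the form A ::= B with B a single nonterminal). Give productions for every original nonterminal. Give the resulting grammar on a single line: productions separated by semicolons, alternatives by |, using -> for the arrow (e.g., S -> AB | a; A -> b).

Unit productions: S->V, V->C.
Unit pairs (A ⇒* B via units): (S,C), (S,V), (V,C).
S: inherits non-unit rules of {C, S, V} → Cg | SSV | Sge | VSS | ee | eg | g.
C: inherits non-unit rules of {C} → Cg | g.
V: inherits non-unit rules of {C, V} → Cg | SSV | eg | g.

S -> g | Cg | ee | eg | SSV | Sge | VSS; C -> g | Cg; V -> g | Cg | eg | SSV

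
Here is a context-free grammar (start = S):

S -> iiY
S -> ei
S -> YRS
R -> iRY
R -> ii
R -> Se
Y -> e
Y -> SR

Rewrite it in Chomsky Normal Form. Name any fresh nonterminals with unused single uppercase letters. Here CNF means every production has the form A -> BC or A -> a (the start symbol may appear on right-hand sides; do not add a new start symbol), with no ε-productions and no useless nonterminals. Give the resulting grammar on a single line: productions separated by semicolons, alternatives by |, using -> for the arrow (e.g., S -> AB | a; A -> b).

S -> AB | BD | YE; A -> e; B -> i; C -> RY; D -> BY; E -> RS; R -> BB | BC | SA; Y -> e | SR

No ε-productions.
No unit productions to eliminate.
TERM: introduce A -> e, B -> i and substitute in every rule of length ≥2.
BIN: R -> BRY becomes R -> BC, C -> RY; S -> BBY becomes S -> BD, D -> BY; S -> YRS becomes S -> YE, E -> RS.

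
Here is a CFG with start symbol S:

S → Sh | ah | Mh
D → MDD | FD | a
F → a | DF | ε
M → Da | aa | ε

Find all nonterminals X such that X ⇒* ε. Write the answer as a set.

Directly nullable (have an ε-rule): {F, M}.
Not nullable: D, S — each has a terminal in every rule's right-hand side or depends on a non-nullable symbol.

{F, M}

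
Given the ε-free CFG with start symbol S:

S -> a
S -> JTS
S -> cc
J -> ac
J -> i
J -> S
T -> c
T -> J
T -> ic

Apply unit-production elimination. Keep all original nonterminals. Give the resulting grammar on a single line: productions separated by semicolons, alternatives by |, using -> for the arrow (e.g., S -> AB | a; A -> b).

S -> a | cc | JTS; J -> a | i | ac | cc | JTS; T -> a | c | i | ac | cc | ic | JTS

Unit productions: J->S, T->J.
Unit pairs (A ⇒* B via units): (J,S), (T,J), (T,S).
S: inherits non-unit rules of {S} → JTS | a | cc.
J: inherits non-unit rules of {J, S} → JTS | a | ac | cc | i.
T: inherits non-unit rules of {J, S, T} → JTS | a | ac | c | cc | i | ic.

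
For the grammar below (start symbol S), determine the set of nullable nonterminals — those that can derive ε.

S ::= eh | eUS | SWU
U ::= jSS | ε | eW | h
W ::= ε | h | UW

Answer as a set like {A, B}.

{U, W}

Directly nullable (have an ε-rule): {U, W}.
Not nullable: S — each has a terminal in every rule's right-hand side or depends on a non-nullable symbol.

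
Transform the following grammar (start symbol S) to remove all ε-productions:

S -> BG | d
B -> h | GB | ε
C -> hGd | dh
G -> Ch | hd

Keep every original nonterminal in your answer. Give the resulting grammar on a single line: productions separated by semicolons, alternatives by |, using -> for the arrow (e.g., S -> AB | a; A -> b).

S -> G | d | BG; B -> G | h | GB; C -> dh | hGd; G -> Ch | hd

Nullable set: {B}.
S -> BG: B nullable, giving BG | G.
Drop B -> ε.
B -> GB: B nullable, giving G | GB.
Unchanged (no nullable symbols): S -> d; B -> h; C -> dh; C -> hGd; G -> Ch; G -> hd.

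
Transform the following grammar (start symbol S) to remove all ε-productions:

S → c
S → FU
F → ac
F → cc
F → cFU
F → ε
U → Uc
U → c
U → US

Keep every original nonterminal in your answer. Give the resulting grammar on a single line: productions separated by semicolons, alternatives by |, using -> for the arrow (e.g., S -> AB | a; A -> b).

S -> U | c | FU; F -> ac | cU | cc | cFU; U -> c | US | Uc

Nullable set: {F}.
S -> FU: F nullable, giving FU | U.
Drop F -> ε.
F -> cFU: F nullable, giving cFU | cU.
Unchanged (no nullable symbols): S -> c; F -> ac; F -> cc; U -> US; U -> Uc; U -> c.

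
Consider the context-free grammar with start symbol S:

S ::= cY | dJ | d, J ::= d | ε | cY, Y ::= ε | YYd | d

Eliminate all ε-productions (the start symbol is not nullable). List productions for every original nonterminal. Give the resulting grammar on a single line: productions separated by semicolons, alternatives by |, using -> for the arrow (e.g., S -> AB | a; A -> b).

Nullable set: {J, Y}.
S -> cY: Y nullable, giving c | cY.
S -> dJ: J nullable, giving d | dJ.
Drop J -> ε.
J -> cY: Y nullable, giving c | cY.
Drop Y -> ε.
Y -> YYd: Y, Y nullable, giving YYd | Yd | d.
Unchanged (no nullable symbols): S -> d; J -> d; Y -> d.

S -> c | d | cY | dJ; J -> c | d | cY; Y -> d | Yd | YYd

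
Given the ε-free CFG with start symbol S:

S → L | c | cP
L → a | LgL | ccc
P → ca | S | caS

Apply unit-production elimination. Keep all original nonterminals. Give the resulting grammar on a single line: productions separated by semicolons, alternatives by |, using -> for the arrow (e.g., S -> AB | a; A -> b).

S -> a | c | cP | LgL | ccc; L -> a | LgL | ccc; P -> a | c | cP | ca | LgL | caS | ccc

Unit productions: P->S, S->L.
Unit pairs (A ⇒* B via units): (P,L), (P,S), (S,L).
S: inherits non-unit rules of {L, S} → LgL | a | c | cP | ccc.
L: inherits non-unit rules of {L} → LgL | a | ccc.
P: inherits non-unit rules of {L, P, S} → LgL | a | c | cP | ca | caS | ccc.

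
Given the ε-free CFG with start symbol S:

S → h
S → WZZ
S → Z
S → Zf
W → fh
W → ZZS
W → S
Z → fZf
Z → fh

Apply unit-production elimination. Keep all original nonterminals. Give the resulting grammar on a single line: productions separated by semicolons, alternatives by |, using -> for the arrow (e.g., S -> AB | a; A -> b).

Unit productions: S->Z, W->S.
Unit pairs (A ⇒* B via units): (S,Z), (W,S), (W,Z).
S: inherits non-unit rules of {S, Z} → WZZ | Zf | fZf | fh | h.
W: inherits non-unit rules of {S, W, Z} → WZZ | ZZS | Zf | fZf | fh | h.
Z: inherits non-unit rules of {Z} → fZf | fh.

S -> h | Zf | fh | WZZ | fZf; W -> h | Zf | fh | WZZ | ZZS | fZf; Z -> fh | fZf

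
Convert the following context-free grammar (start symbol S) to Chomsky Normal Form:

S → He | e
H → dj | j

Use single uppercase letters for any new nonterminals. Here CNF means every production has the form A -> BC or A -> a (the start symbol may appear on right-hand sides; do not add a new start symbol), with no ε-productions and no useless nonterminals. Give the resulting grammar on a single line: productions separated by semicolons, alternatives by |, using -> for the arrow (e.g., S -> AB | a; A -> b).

No ε-productions.
No unit productions to eliminate.
TERM: introduce A -> d, C -> e, B -> j and substitute in every rule of length ≥2.

S -> e | HC; A -> d; B -> j; C -> e; H -> j | AB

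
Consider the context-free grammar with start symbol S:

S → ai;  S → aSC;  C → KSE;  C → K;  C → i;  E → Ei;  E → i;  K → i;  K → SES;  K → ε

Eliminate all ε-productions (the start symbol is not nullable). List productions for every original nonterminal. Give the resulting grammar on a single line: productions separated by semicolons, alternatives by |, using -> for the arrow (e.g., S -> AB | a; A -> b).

S -> aS | ai | aSC; C -> K | i | SE | KSE; E -> i | Ei; K -> i | SES

Nullable set: {C, K}.
S -> aSC: C nullable, giving aS | aSC.
C -> K: K nullable, giving K.
C -> KSE: K nullable, giving KSE | SE.
Drop K -> ε.
Unchanged (no nullable symbols): S -> ai; C -> i; E -> Ei; E -> i; K -> SES; K -> i.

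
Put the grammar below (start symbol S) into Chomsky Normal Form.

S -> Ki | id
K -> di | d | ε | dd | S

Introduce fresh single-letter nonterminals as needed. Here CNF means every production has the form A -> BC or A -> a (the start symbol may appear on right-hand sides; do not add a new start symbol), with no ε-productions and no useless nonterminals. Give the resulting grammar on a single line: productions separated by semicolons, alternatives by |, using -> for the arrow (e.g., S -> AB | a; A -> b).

Nullable: {K}; after ε-elimination: S -> i | Ki | id; K -> S | d | dd | di.
After unit-elimination: S -> i | Ki | id; K -> d | i | Ki | dd | di | id.
TERM: introduce B -> d, A -> i and substitute in every rule of length ≥2.

S -> i | AB | KA; A -> i; B -> d; K -> d | i | AB | BA | BB | KA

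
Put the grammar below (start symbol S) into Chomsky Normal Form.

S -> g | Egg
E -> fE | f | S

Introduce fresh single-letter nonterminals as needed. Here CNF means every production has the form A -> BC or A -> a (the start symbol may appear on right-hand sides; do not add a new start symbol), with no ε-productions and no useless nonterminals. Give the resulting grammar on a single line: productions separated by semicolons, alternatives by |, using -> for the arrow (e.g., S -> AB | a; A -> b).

No ε-productions.
After unit-elimination: S -> g | Egg; E -> f | g | fE | Egg.
TERM: introduce B -> f, A -> g and substitute in every rule of length ≥2.
BIN: E -> EAA becomes E -> EC, C -> AA; S -> EAA becomes S -> ED, D -> AA.

S -> g | ED; A -> g; B -> f; C -> AA; D -> AA; E -> f | g | BE | EC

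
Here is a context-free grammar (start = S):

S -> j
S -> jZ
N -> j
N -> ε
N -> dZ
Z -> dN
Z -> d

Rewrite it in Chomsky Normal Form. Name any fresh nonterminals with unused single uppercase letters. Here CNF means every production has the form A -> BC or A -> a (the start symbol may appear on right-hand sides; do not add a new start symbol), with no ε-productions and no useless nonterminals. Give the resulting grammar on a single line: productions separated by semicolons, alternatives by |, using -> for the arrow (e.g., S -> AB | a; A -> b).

Nullable: {N}; after ε-elimination: S -> j | jZ; N -> j | dZ; Z -> d | dN.
No unit productions to eliminate.
TERM: introduce A -> d, B -> j and substitute in every rule of length ≥2.

S -> j | BZ; A -> d; B -> j; N -> j | AZ; Z -> d | AN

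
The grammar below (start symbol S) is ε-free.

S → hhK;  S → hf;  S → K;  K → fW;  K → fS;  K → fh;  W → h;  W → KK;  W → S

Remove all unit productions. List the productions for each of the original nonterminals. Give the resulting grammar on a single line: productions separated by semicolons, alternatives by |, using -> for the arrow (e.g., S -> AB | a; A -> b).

Unit productions: S->K, W->S.
Unit pairs (A ⇒* B via units): (S,K), (W,K), (W,S).
S: inherits non-unit rules of {K, S} → fS | fW | fh | hf | hhK.
K: inherits non-unit rules of {K} → fS | fW | fh.
W: inherits non-unit rules of {K, S, W} → KK | fS | fW | fh | h | hf | hhK.

S -> fS | fW | fh | hf | hhK; K -> fS | fW | fh; W -> h | KK | fS | fW | fh | hf | hhK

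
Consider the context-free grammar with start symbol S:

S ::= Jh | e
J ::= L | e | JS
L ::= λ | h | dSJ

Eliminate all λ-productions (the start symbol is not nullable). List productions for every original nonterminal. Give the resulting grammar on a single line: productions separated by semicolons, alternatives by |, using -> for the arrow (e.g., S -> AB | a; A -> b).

Nullable set: {J, L}.
S -> Jh: J nullable, giving Jh | h.
J -> JS: J nullable, giving JS | S.
J -> L: L nullable, giving L.
Drop L -> λ.
L -> dSJ: J nullable, giving dS | dSJ.
Unchanged (no nullable symbols): S -> e; J -> e; L -> h.

S -> e | h | Jh; J -> L | S | e | JS; L -> h | dS | dSJ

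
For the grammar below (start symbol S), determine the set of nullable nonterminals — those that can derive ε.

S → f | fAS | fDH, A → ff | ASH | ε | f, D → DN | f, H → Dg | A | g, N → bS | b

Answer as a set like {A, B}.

Directly nullable (have an ε-rule): {A}.
H is nullable via H -> A (every symbol on the right is already known nullable).
Not nullable: D, N, S — each has a terminal in every rule's right-hand side or depends on a non-nullable symbol.

{A, H}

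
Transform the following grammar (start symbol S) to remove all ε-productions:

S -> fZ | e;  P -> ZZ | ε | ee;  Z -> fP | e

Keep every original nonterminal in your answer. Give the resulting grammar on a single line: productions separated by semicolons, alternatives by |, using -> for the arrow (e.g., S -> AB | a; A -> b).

Nullable set: {P}.
Drop P -> ε.
Z -> fP: P nullable, giving f | fP.
Unchanged (no nullable symbols): S -> e; S -> fZ; P -> ZZ; P -> ee; Z -> e.

S -> e | fZ; P -> ZZ | ee; Z -> e | f | fP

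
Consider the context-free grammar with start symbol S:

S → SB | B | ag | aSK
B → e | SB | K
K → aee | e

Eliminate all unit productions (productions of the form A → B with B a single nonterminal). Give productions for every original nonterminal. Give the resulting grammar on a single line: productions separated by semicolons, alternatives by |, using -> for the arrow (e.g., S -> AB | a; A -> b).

Unit productions: B->K, S->B.
Unit pairs (A ⇒* B via units): (B,K), (S,B), (S,K).
S: inherits non-unit rules of {B, K, S} → SB | aSK | aee | ag | e.
B: inherits non-unit rules of {B, K} → SB | aee | e.
K: inherits non-unit rules of {K} → aee | e.

S -> e | SB | ag | aSK | aee; B -> e | SB | aee; K -> e | aee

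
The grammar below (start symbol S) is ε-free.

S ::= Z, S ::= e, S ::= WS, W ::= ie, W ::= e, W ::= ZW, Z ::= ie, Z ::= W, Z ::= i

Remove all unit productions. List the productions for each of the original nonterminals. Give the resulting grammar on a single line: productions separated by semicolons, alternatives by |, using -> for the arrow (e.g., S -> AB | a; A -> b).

Unit productions: S->Z, Z->W.
Unit pairs (A ⇒* B via units): (S,W), (S,Z), (Z,W).
S: inherits non-unit rules of {S, W, Z} → WS | ZW | e | i | ie.
W: inherits non-unit rules of {W} → ZW | e | ie.
Z: inherits non-unit rules of {W, Z} → ZW | e | i | ie.

S -> e | i | WS | ZW | ie; W -> e | ZW | ie; Z -> e | i | ZW | ie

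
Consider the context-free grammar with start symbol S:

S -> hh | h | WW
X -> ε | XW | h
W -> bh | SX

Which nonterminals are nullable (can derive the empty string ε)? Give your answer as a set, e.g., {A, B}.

Directly nullable (have an ε-rule): {X}.
Not nullable: S, W — each has a terminal in every rule's right-hand side or depends on a non-nullable symbol.

{X}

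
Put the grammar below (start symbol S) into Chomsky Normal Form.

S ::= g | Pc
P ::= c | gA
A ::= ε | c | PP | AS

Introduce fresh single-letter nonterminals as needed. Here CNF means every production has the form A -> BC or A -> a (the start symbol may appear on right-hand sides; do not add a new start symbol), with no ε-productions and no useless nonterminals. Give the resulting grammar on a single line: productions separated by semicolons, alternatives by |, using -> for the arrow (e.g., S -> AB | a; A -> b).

Nullable: {A}; after ε-elimination: S -> g | Pc; A -> S | c | AS | PP; P -> c | g | gA.
After unit-elimination: S -> g | Pc; A -> c | g | AS | PP | Pc; P -> c | g | gA.
TERM: introduce B -> c, C -> g and substitute in every rule of length ≥2.

S -> g | PB; A -> c | g | AS | PB | PP; B -> c; C -> g; P -> c | g | CA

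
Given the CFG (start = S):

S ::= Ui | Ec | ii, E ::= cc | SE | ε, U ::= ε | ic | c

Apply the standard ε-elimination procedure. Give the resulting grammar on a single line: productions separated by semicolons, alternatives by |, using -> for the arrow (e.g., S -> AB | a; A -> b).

S -> c | i | Ec | Ui | ii; E -> S | SE | cc; U -> c | ic

Nullable set: {E, U}.
S -> Ec: E nullable, giving Ec | c.
S -> Ui: U nullable, giving Ui | i.
Drop E -> ε.
E -> SE: E nullable, giving S | SE.
Drop U -> ε.
Unchanged (no nullable symbols): S -> ii; E -> cc; U -> c; U -> ic.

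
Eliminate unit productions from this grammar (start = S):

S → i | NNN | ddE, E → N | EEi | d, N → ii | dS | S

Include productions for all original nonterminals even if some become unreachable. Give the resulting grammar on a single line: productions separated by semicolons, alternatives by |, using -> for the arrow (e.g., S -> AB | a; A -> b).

S -> i | NNN | ddE; E -> d | i | dS | ii | EEi | NNN | ddE; N -> i | dS | ii | NNN | ddE

Unit productions: E->N, N->S.
Unit pairs (A ⇒* B via units): (E,N), (E,S), (N,S).
S: inherits non-unit rules of {S} → NNN | ddE | i.
E: inherits non-unit rules of {E, N, S} → EEi | NNN | d | dS | ddE | i | ii.
N: inherits non-unit rules of {N, S} → NNN | dS | ddE | i | ii.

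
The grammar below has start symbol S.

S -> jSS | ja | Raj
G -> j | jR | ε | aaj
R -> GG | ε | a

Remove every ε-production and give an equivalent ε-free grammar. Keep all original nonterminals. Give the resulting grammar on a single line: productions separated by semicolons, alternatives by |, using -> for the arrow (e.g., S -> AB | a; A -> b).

Nullable set: {G, R}.
S -> Raj: R nullable, giving Raj | aj.
Drop G -> ε.
G -> jR: R nullable, giving j | jR.
Drop R -> ε.
R -> GG: G, G nullable, giving G | GG.
Unchanged (no nullable symbols): S -> jSS; S -> ja; G -> aaj; G -> j; R -> a.

S -> aj | ja | Raj | jSS; G -> j | jR | aaj; R -> G | a | GG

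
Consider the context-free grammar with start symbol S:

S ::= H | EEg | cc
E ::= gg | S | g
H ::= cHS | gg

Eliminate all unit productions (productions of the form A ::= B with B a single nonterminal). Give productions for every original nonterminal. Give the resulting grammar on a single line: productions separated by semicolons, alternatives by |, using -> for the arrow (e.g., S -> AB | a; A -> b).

S -> cc | gg | EEg | cHS; E -> g | cc | gg | EEg | cHS; H -> gg | cHS

Unit productions: E->S, S->H.
Unit pairs (A ⇒* B via units): (E,H), (E,S), (S,H).
S: inherits non-unit rules of {H, S} → EEg | cHS | cc | gg.
E: inherits non-unit rules of {E, H, S} → EEg | cHS | cc | g | gg.
H: inherits non-unit rules of {H} → cHS | gg.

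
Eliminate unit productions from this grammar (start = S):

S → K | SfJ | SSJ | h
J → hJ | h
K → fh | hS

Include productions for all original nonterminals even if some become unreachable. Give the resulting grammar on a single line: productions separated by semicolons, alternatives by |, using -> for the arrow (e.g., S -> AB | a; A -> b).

Unit productions: S->K.
Unit pairs (A ⇒* B via units): (S,K).
S: inherits non-unit rules of {K, S} → SSJ | SfJ | fh | h | hS.
J: inherits non-unit rules of {J} → h | hJ.
K: inherits non-unit rules of {K} → fh | hS.

S -> h | fh | hS | SSJ | SfJ; J -> h | hJ; K -> fh | hS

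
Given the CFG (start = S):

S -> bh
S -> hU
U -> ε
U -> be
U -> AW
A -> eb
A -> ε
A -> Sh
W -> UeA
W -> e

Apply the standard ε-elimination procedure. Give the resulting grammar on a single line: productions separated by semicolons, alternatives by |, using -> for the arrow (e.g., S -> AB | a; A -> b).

S -> h | bh | hU; A -> Sh | eb; U -> W | AW | be; W -> e | Ue | eA | UeA

Nullable set: {A, U}.
S -> hU: U nullable, giving h | hU.
Drop A -> ε.
Drop U -> ε.
U -> AW: A nullable, giving AW | W.
W -> UeA: U, A nullable, giving Ue | UeA | e | eA.
Unchanged (no nullable symbols): S -> bh; A -> Sh; A -> eb; U -> be; W -> e.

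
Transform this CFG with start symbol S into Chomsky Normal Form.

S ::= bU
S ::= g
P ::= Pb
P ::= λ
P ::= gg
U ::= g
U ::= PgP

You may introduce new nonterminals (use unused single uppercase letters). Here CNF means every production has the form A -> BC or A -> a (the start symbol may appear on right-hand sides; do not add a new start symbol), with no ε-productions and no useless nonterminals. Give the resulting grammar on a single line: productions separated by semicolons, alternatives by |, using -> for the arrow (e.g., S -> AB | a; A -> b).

Nullable: {P}; after ε-elimination: S -> g | bU; P -> b | Pb | gg; U -> g | Pg | gP | PgP.
No unit productions to eliminate.
TERM: introduce A -> b, B -> g and substitute in every rule of length ≥2.
BIN: U -> PBP becomes U -> PC, C -> BP.

S -> g | AU; A -> b; B -> g; C -> BP; P -> b | BB | PA; U -> g | BP | PB | PC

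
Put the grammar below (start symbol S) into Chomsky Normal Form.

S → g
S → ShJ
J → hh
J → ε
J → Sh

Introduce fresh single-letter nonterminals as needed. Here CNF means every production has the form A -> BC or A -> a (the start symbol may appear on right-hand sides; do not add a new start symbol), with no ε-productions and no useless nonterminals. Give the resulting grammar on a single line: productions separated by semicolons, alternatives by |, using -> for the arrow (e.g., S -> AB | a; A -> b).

Nullable: {J}; after ε-elimination: S -> g | Sh | ShJ; J -> Sh | hh.
No unit productions to eliminate.
TERM: introduce A -> h and substitute in every rule of length ≥2.
BIN: S -> SAJ becomes S -> SB, B -> AJ.

S -> g | SA | SB; A -> h; B -> AJ; J -> AA | SA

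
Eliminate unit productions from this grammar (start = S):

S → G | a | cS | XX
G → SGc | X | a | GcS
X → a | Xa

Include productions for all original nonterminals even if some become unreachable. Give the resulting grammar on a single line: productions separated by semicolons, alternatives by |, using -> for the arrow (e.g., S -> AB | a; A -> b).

S -> a | XX | Xa | cS | GcS | SGc; G -> a | Xa | GcS | SGc; X -> a | Xa

Unit productions: G->X, S->G.
Unit pairs (A ⇒* B via units): (G,X), (S,G), (S,X).
S: inherits non-unit rules of {G, S, X} → GcS | SGc | XX | Xa | a | cS.
G: inherits non-unit rules of {G, X} → GcS | SGc | Xa | a.
X: inherits non-unit rules of {X} → Xa | a.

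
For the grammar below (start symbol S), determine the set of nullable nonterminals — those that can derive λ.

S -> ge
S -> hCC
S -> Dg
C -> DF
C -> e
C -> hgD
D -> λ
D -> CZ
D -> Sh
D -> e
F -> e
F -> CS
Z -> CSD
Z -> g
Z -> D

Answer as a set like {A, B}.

{D, Z}

Directly nullable (have an ε-rule): {D}.
Z is nullable via Z -> D (every symbol on the right is already known nullable).
Not nullable: C, F, S — each has a terminal in every rule's right-hand side or depends on a non-nullable symbol.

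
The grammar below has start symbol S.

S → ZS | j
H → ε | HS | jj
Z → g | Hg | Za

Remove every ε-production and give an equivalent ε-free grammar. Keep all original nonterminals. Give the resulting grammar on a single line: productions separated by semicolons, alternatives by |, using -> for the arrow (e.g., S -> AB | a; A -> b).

S -> j | ZS; H -> S | HS | jj; Z -> g | Hg | Za

Nullable set: {H}.
Drop H -> ε.
H -> HS: H nullable, giving HS | S.
Z -> Hg: H nullable, giving Hg | g.
Unchanged (no nullable symbols): S -> ZS; S -> j; H -> jj; Z -> Za; Z -> g.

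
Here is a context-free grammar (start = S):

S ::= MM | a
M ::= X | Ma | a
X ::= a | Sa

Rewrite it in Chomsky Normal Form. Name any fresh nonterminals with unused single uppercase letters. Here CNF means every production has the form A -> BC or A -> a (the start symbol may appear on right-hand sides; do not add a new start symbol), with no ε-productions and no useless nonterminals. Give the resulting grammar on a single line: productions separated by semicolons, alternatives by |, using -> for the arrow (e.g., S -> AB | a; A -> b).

S -> a | MM; A -> a; M -> a | MA | SA

No ε-productions.
After unit-elimination: S -> a | MM; M -> a | Ma | Sa; X -> a | Sa.
TERM: introduce A -> a and substitute in every rule of length ≥2.
Drop unreachable/unproductive: X.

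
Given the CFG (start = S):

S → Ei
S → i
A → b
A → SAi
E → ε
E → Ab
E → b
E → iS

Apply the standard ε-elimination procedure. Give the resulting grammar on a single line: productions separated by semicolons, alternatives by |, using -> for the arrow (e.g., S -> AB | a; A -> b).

Nullable set: {E}.
S -> Ei: E nullable, giving Ei | i.
Drop E -> ε.
Unchanged (no nullable symbols): S -> i; A -> SAi; A -> b; E -> Ab; E -> b; E -> iS.

S -> i | Ei; A -> b | SAi; E -> b | Ab | iS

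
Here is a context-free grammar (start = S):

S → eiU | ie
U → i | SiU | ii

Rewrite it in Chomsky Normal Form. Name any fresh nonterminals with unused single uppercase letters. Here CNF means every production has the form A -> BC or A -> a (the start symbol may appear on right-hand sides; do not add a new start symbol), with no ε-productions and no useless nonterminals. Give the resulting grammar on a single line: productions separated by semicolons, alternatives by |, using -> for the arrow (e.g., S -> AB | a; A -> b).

S -> AC | BA; A -> e; B -> i; C -> BU; D -> BU; U -> i | BB | SD

No ε-productions.
No unit productions to eliminate.
TERM: introduce A -> e, B -> i and substitute in every rule of length ≥2.
BIN: S -> ABU becomes S -> AC, C -> BU; U -> SBU becomes U -> SD, D -> BU.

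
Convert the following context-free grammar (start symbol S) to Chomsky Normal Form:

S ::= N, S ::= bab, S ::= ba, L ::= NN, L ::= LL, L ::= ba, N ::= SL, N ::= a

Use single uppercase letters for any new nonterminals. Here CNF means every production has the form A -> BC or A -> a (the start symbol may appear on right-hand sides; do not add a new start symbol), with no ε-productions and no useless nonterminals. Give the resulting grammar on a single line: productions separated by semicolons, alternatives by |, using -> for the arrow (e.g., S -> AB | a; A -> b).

S -> a | AB | AC | SL; A -> b; B -> a; C -> BA; L -> AB | LL | NN; N -> a | SL

No ε-productions.
After unit-elimination: S -> a | SL | ba | bab; L -> LL | NN | ba; N -> a | SL.
TERM: introduce B -> a, A -> b and substitute in every rule of length ≥2.
BIN: S -> ABA becomes S -> AC, C -> BA.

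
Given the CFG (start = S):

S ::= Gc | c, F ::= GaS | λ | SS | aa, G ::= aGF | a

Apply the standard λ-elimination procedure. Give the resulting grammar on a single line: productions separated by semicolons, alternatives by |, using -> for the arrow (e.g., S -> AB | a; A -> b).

Nullable set: {F}.
Drop F -> λ.
G -> aGF: F nullable, giving aG | aGF.
Unchanged (no nullable symbols): S -> Gc; S -> c; F -> GaS; F -> SS; F -> aa; G -> a.

S -> c | Gc; F -> SS | aa | GaS; G -> a | aG | aGF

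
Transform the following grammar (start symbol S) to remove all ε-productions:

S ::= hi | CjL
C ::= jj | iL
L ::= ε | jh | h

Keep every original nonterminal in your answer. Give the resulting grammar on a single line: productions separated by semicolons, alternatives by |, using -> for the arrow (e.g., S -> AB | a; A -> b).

S -> Cj | hi | CjL; C -> i | iL | jj; L -> h | jh

Nullable set: {L}.
S -> CjL: L nullable, giving Cj | CjL.
C -> iL: L nullable, giving i | iL.
Drop L -> ε.
Unchanged (no nullable symbols): S -> hi; C -> jj; L -> h; L -> jh.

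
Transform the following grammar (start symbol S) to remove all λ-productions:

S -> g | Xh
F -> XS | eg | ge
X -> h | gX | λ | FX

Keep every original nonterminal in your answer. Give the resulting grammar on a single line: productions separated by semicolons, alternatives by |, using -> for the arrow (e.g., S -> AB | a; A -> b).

S -> g | h | Xh; F -> S | XS | eg | ge; X -> F | g | h | FX | gX

Nullable set: {X}.
S -> Xh: X nullable, giving Xh | h.
F -> XS: X nullable, giving S | XS.
Drop X -> λ.
X -> FX: X nullable, giving F | FX.
X -> gX: X nullable, giving g | gX.
Unchanged (no nullable symbols): S -> g; F -> eg; F -> ge; X -> h.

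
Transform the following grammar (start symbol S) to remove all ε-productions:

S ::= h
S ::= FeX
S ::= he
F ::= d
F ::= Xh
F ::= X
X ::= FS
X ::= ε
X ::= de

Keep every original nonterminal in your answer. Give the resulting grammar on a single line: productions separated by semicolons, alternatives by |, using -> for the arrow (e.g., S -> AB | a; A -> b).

S -> e | h | Fe | eX | he | FeX; F -> X | d | h | Xh; X -> S | FS | de

Nullable set: {F, X}.
S -> FeX: F, X nullable, giving Fe | FeX | e | eX.
F -> X: X nullable, giving X.
F -> Xh: X nullable, giving Xh | h.
Drop X -> ε.
X -> FS: F nullable, giving FS | S.
Unchanged (no nullable symbols): S -> h; S -> he; F -> d; X -> de.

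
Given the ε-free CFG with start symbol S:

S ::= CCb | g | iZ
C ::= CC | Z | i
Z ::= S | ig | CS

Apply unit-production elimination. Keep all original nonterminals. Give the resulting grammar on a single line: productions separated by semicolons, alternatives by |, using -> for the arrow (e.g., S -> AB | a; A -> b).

S -> g | iZ | CCb; C -> g | i | CC | CS | iZ | ig | CCb; Z -> g | CS | iZ | ig | CCb

Unit productions: C->Z, Z->S.
Unit pairs (A ⇒* B via units): (C,S), (C,Z), (Z,S).
S: inherits non-unit rules of {S} → CCb | g | iZ.
C: inherits non-unit rules of {C, S, Z} → CC | CCb | CS | g | i | iZ | ig.
Z: inherits non-unit rules of {S, Z} → CCb | CS | g | iZ | ig.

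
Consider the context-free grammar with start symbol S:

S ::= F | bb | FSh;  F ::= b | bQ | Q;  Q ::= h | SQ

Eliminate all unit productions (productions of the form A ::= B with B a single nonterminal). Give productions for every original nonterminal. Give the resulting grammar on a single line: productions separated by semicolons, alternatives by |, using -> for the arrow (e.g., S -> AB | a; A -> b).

S -> b | h | SQ | bQ | bb | FSh; F -> b | h | SQ | bQ; Q -> h | SQ

Unit productions: F->Q, S->F.
Unit pairs (A ⇒* B via units): (F,Q), (S,F), (S,Q).
S: inherits non-unit rules of {F, Q, S} → FSh | SQ | b | bQ | bb | h.
F: inherits non-unit rules of {F, Q} → SQ | b | bQ | h.
Q: inherits non-unit rules of {Q} → SQ | h.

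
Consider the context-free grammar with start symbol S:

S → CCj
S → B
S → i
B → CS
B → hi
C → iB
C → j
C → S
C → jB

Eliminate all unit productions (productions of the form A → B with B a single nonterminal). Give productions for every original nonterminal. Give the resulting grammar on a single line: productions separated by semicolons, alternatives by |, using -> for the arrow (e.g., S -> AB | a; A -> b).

Unit productions: C->S, S->B.
Unit pairs (A ⇒* B via units): (C,B), (C,S), (S,B).
S: inherits non-unit rules of {B, S} → CCj | CS | hi | i.
B: inherits non-unit rules of {B} → CS | hi.
C: inherits non-unit rules of {B, C, S} → CCj | CS | hi | i | iB | j | jB.

S -> i | CS | hi | CCj; B -> CS | hi; C -> i | j | CS | hi | iB | jB | CCj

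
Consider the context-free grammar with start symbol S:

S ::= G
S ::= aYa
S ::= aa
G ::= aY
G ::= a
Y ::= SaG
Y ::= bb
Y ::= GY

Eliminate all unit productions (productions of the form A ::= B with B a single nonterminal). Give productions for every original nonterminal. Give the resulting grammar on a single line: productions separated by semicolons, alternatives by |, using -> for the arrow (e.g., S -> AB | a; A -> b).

Unit productions: S->G.
Unit pairs (A ⇒* B via units): (S,G).
S: inherits non-unit rules of {G, S} → a | aY | aYa | aa.
G: inherits non-unit rules of {G} → a | aY.
Y: inherits non-unit rules of {Y} → GY | SaG | bb.

S -> a | aY | aa | aYa; G -> a | aY; Y -> GY | bb | SaG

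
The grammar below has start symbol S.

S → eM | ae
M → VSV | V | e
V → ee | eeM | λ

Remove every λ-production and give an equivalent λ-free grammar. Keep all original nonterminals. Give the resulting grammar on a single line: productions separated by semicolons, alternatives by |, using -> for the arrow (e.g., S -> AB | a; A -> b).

Nullable set: {M, V}.
S -> eM: M nullable, giving e | eM.
M -> V: V nullable, giving V.
M -> VSV: V, V nullable, giving S | SV | VS | VSV.
Drop V -> λ.
V -> eeM: M nullable, giving ee | eeM.
Unchanged (no nullable symbols): S -> ae; M -> e; V -> ee.

S -> e | ae | eM; M -> S | V | e | SV | VS | VSV; V -> ee | eeM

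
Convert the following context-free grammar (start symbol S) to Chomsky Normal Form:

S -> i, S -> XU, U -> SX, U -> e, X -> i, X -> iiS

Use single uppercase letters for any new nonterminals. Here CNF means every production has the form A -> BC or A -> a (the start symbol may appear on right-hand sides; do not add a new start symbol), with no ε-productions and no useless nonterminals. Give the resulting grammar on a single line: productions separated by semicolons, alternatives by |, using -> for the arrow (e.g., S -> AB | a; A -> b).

No ε-productions.
No unit productions to eliminate.
TERM: introduce A -> i and substitute in every rule of length ≥2.
BIN: X -> AAS becomes X -> AB, B -> AS.

S -> i | XU; A -> i; B -> AS; U -> e | SX; X -> i | AB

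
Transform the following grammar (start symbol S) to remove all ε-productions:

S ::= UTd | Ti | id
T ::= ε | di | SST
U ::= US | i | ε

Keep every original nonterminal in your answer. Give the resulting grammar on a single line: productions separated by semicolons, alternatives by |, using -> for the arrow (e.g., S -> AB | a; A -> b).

Nullable set: {T, U}.
S -> Ti: T nullable, giving Ti | i.
S -> UTd: U, T nullable, giving Td | UTd | Ud | d.
Drop T -> ε.
T -> SST: T nullable, giving SS | SST.
Drop U -> ε.
U -> US: U nullable, giving S | US.
Unchanged (no nullable symbols): S -> id; T -> di; U -> i.

S -> d | i | Td | Ti | Ud | id | UTd; T -> SS | di | SST; U -> S | i | US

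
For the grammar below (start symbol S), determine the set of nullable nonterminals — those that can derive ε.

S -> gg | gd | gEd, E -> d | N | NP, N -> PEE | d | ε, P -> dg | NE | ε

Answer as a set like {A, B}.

Directly nullable (have an ε-rule): {N, P}.
E is nullable via E -> N (every symbol on the right is already known nullable).
Not nullable: S — each has a terminal in every rule's right-hand side or depends on a non-nullable symbol.

{E, N, P}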